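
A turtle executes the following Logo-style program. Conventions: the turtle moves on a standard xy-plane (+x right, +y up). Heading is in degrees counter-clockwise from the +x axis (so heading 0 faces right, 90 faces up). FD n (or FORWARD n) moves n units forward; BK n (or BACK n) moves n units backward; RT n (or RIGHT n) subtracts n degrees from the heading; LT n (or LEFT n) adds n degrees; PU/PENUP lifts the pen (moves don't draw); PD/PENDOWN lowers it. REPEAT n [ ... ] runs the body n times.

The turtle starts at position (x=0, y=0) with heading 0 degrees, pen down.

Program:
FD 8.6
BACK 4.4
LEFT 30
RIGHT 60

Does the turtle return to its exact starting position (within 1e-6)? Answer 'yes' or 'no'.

Executing turtle program step by step:
Start: pos=(0,0), heading=0, pen down
FD 8.6: (0,0) -> (8.6,0) [heading=0, draw]
BK 4.4: (8.6,0) -> (4.2,0) [heading=0, draw]
LT 30: heading 0 -> 30
RT 60: heading 30 -> 330
Final: pos=(4.2,0), heading=330, 2 segment(s) drawn

Start position: (0, 0)
Final position: (4.2, 0)
Distance = 4.2; >= 1e-6 -> NOT closed

Answer: no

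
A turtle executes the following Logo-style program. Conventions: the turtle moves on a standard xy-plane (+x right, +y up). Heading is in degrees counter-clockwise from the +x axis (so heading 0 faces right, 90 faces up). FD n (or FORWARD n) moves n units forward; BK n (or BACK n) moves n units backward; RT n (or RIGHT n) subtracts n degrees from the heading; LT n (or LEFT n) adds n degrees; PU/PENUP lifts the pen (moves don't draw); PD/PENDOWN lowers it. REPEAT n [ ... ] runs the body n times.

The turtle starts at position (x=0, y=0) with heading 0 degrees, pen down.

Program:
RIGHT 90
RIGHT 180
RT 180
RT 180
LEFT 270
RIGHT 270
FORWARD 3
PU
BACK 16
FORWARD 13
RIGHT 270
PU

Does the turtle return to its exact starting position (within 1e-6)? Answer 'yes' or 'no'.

Executing turtle program step by step:
Start: pos=(0,0), heading=0, pen down
RT 90: heading 0 -> 270
RT 180: heading 270 -> 90
RT 180: heading 90 -> 270
RT 180: heading 270 -> 90
LT 270: heading 90 -> 0
RT 270: heading 0 -> 90
FD 3: (0,0) -> (0,3) [heading=90, draw]
PU: pen up
BK 16: (0,3) -> (0,-13) [heading=90, move]
FD 13: (0,-13) -> (0,0) [heading=90, move]
RT 270: heading 90 -> 180
PU: pen up
Final: pos=(0,0), heading=180, 1 segment(s) drawn

Start position: (0, 0)
Final position: (0, 0)
Distance = 0; < 1e-6 -> CLOSED

Answer: yes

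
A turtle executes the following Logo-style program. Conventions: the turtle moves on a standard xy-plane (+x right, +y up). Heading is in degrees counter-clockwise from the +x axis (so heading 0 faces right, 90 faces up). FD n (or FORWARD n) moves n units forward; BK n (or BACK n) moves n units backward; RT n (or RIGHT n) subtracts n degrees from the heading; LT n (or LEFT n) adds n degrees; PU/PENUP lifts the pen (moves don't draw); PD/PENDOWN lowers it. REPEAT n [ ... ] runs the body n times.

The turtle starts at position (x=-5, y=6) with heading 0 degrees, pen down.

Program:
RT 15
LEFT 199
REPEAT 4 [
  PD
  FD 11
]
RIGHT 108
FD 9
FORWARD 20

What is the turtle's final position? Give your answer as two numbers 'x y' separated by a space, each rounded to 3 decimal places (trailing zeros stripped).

Executing turtle program step by step:
Start: pos=(-5,6), heading=0, pen down
RT 15: heading 0 -> 345
LT 199: heading 345 -> 184
REPEAT 4 [
  -- iteration 1/4 --
  PD: pen down
  FD 11: (-5,6) -> (-15.973,5.233) [heading=184, draw]
  -- iteration 2/4 --
  PD: pen down
  FD 11: (-15.973,5.233) -> (-26.946,4.465) [heading=184, draw]
  -- iteration 3/4 --
  PD: pen down
  FD 11: (-26.946,4.465) -> (-37.92,3.698) [heading=184, draw]
  -- iteration 4/4 --
  PD: pen down
  FD 11: (-37.92,3.698) -> (-48.893,2.931) [heading=184, draw]
]
RT 108: heading 184 -> 76
FD 9: (-48.893,2.931) -> (-46.716,11.663) [heading=76, draw]
FD 20: (-46.716,11.663) -> (-41.877,31.069) [heading=76, draw]
Final: pos=(-41.877,31.069), heading=76, 6 segment(s) drawn

Answer: -41.877 31.069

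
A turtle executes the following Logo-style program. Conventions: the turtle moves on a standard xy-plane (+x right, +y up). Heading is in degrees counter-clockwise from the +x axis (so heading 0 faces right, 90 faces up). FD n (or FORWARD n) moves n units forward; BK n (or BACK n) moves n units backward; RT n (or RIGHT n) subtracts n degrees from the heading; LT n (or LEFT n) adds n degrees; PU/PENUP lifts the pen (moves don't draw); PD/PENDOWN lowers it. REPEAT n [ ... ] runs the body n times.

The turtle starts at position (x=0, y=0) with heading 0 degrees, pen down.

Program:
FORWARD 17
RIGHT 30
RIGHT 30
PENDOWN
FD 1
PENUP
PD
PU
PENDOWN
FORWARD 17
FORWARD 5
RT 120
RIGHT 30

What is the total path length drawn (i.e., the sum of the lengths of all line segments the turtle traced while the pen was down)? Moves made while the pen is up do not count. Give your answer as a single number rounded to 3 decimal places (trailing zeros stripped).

Executing turtle program step by step:
Start: pos=(0,0), heading=0, pen down
FD 17: (0,0) -> (17,0) [heading=0, draw]
RT 30: heading 0 -> 330
RT 30: heading 330 -> 300
PD: pen down
FD 1: (17,0) -> (17.5,-0.866) [heading=300, draw]
PU: pen up
PD: pen down
PU: pen up
PD: pen down
FD 17: (17.5,-0.866) -> (26,-15.588) [heading=300, draw]
FD 5: (26,-15.588) -> (28.5,-19.919) [heading=300, draw]
RT 120: heading 300 -> 180
RT 30: heading 180 -> 150
Final: pos=(28.5,-19.919), heading=150, 4 segment(s) drawn

Segment lengths:
  seg 1: (0,0) -> (17,0), length = 17
  seg 2: (17,0) -> (17.5,-0.866), length = 1
  seg 3: (17.5,-0.866) -> (26,-15.588), length = 17
  seg 4: (26,-15.588) -> (28.5,-19.919), length = 5
Total = 40

Answer: 40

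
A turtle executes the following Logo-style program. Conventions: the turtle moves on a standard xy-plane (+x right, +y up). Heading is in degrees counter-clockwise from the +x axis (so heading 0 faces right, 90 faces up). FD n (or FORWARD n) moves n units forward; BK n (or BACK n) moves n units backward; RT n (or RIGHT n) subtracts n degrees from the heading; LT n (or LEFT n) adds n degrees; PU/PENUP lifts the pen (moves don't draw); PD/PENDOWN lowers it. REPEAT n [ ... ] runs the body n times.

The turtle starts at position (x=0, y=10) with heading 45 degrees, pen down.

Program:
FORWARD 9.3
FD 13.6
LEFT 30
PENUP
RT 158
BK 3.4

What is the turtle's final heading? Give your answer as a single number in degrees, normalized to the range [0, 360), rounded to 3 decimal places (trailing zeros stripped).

Answer: 277

Derivation:
Executing turtle program step by step:
Start: pos=(0,10), heading=45, pen down
FD 9.3: (0,10) -> (6.576,16.576) [heading=45, draw]
FD 13.6: (6.576,16.576) -> (16.193,26.193) [heading=45, draw]
LT 30: heading 45 -> 75
PU: pen up
RT 158: heading 75 -> 277
BK 3.4: (16.193,26.193) -> (15.778,29.567) [heading=277, move]
Final: pos=(15.778,29.567), heading=277, 2 segment(s) drawn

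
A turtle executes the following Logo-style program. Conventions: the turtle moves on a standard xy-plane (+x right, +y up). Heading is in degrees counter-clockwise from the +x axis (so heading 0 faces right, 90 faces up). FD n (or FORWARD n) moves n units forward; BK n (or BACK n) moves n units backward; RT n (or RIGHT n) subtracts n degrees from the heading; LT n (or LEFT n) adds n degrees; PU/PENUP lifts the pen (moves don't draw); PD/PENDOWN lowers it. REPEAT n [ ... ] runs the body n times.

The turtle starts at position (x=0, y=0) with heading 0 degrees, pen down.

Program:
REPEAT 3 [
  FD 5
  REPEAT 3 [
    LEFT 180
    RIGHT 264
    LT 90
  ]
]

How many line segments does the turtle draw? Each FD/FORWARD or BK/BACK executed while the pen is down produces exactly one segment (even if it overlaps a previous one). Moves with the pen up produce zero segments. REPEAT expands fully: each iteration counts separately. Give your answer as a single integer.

Answer: 3

Derivation:
Executing turtle program step by step:
Start: pos=(0,0), heading=0, pen down
REPEAT 3 [
  -- iteration 1/3 --
  FD 5: (0,0) -> (5,0) [heading=0, draw]
  REPEAT 3 [
    -- iteration 1/3 --
    LT 180: heading 0 -> 180
    RT 264: heading 180 -> 276
    LT 90: heading 276 -> 6
    -- iteration 2/3 --
    LT 180: heading 6 -> 186
    RT 264: heading 186 -> 282
    LT 90: heading 282 -> 12
    -- iteration 3/3 --
    LT 180: heading 12 -> 192
    RT 264: heading 192 -> 288
    LT 90: heading 288 -> 18
  ]
  -- iteration 2/3 --
  FD 5: (5,0) -> (9.755,1.545) [heading=18, draw]
  REPEAT 3 [
    -- iteration 1/3 --
    LT 180: heading 18 -> 198
    RT 264: heading 198 -> 294
    LT 90: heading 294 -> 24
    -- iteration 2/3 --
    LT 180: heading 24 -> 204
    RT 264: heading 204 -> 300
    LT 90: heading 300 -> 30
    -- iteration 3/3 --
    LT 180: heading 30 -> 210
    RT 264: heading 210 -> 306
    LT 90: heading 306 -> 36
  ]
  -- iteration 3/3 --
  FD 5: (9.755,1.545) -> (13.8,4.484) [heading=36, draw]
  REPEAT 3 [
    -- iteration 1/3 --
    LT 180: heading 36 -> 216
    RT 264: heading 216 -> 312
    LT 90: heading 312 -> 42
    -- iteration 2/3 --
    LT 180: heading 42 -> 222
    RT 264: heading 222 -> 318
    LT 90: heading 318 -> 48
    -- iteration 3/3 --
    LT 180: heading 48 -> 228
    RT 264: heading 228 -> 324
    LT 90: heading 324 -> 54
  ]
]
Final: pos=(13.8,4.484), heading=54, 3 segment(s) drawn
Segments drawn: 3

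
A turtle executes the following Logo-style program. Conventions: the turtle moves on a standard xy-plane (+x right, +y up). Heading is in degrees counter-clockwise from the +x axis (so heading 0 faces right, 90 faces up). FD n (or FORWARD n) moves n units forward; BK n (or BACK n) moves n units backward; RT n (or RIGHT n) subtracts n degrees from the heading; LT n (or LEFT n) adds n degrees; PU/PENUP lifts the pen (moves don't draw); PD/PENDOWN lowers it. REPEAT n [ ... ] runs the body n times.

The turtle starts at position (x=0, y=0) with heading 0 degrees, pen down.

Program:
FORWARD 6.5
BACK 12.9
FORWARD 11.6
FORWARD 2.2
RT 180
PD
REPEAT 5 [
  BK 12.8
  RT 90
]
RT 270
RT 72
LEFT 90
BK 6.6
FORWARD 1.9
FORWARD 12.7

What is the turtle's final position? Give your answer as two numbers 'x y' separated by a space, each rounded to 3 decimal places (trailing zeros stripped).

Executing turtle program step by step:
Start: pos=(0,0), heading=0, pen down
FD 6.5: (0,0) -> (6.5,0) [heading=0, draw]
BK 12.9: (6.5,0) -> (-6.4,0) [heading=0, draw]
FD 11.6: (-6.4,0) -> (5.2,0) [heading=0, draw]
FD 2.2: (5.2,0) -> (7.4,0) [heading=0, draw]
RT 180: heading 0 -> 180
PD: pen down
REPEAT 5 [
  -- iteration 1/5 --
  BK 12.8: (7.4,0) -> (20.2,0) [heading=180, draw]
  RT 90: heading 180 -> 90
  -- iteration 2/5 --
  BK 12.8: (20.2,0) -> (20.2,-12.8) [heading=90, draw]
  RT 90: heading 90 -> 0
  -- iteration 3/5 --
  BK 12.8: (20.2,-12.8) -> (7.4,-12.8) [heading=0, draw]
  RT 90: heading 0 -> 270
  -- iteration 4/5 --
  BK 12.8: (7.4,-12.8) -> (7.4,0) [heading=270, draw]
  RT 90: heading 270 -> 180
  -- iteration 5/5 --
  BK 12.8: (7.4,0) -> (20.2,0) [heading=180, draw]
  RT 90: heading 180 -> 90
]
RT 270: heading 90 -> 180
RT 72: heading 180 -> 108
LT 90: heading 108 -> 198
BK 6.6: (20.2,0) -> (26.477,2.04) [heading=198, draw]
FD 1.9: (26.477,2.04) -> (24.67,1.452) [heading=198, draw]
FD 12.7: (24.67,1.452) -> (12.592,-2.472) [heading=198, draw]
Final: pos=(12.592,-2.472), heading=198, 12 segment(s) drawn

Answer: 12.592 -2.472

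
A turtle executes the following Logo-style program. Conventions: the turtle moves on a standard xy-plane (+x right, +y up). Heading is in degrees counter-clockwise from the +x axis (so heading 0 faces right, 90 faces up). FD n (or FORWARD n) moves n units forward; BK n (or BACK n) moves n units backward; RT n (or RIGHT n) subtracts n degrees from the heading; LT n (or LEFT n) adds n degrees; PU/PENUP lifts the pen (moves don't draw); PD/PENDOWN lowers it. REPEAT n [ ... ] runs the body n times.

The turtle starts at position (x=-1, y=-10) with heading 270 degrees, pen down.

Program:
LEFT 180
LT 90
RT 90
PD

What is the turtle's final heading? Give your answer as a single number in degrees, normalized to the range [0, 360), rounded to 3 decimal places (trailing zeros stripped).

Answer: 90

Derivation:
Executing turtle program step by step:
Start: pos=(-1,-10), heading=270, pen down
LT 180: heading 270 -> 90
LT 90: heading 90 -> 180
RT 90: heading 180 -> 90
PD: pen down
Final: pos=(-1,-10), heading=90, 0 segment(s) drawn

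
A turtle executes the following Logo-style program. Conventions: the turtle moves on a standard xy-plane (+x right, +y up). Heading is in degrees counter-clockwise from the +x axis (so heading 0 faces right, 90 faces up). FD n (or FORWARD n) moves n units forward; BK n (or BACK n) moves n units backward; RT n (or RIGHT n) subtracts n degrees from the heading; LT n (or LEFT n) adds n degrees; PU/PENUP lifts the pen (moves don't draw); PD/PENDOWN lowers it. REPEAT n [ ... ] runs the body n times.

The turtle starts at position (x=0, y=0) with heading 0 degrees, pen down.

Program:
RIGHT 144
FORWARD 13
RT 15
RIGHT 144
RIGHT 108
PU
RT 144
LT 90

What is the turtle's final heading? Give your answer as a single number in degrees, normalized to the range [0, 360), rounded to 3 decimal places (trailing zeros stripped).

Answer: 255

Derivation:
Executing turtle program step by step:
Start: pos=(0,0), heading=0, pen down
RT 144: heading 0 -> 216
FD 13: (0,0) -> (-10.517,-7.641) [heading=216, draw]
RT 15: heading 216 -> 201
RT 144: heading 201 -> 57
RT 108: heading 57 -> 309
PU: pen up
RT 144: heading 309 -> 165
LT 90: heading 165 -> 255
Final: pos=(-10.517,-7.641), heading=255, 1 segment(s) drawn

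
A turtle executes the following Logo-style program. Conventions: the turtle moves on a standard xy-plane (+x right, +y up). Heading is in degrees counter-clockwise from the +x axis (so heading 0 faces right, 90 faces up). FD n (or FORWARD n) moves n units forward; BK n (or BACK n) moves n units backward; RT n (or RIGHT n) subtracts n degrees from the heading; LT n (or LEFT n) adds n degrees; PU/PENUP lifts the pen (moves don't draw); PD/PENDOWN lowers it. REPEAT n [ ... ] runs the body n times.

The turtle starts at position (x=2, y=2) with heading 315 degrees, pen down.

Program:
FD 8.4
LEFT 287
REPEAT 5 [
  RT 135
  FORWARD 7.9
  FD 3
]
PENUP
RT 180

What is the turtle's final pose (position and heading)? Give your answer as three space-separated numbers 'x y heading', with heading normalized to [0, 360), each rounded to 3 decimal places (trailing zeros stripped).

Executing turtle program step by step:
Start: pos=(2,2), heading=315, pen down
FD 8.4: (2,2) -> (7.94,-3.94) [heading=315, draw]
LT 287: heading 315 -> 242
REPEAT 5 [
  -- iteration 1/5 --
  RT 135: heading 242 -> 107
  FD 7.9: (7.94,-3.94) -> (5.63,3.615) [heading=107, draw]
  FD 3: (5.63,3.615) -> (4.753,6.484) [heading=107, draw]
  -- iteration 2/5 --
  RT 135: heading 107 -> 332
  FD 7.9: (4.753,6.484) -> (11.728,2.775) [heading=332, draw]
  FD 3: (11.728,2.775) -> (14.377,1.367) [heading=332, draw]
  -- iteration 3/5 --
  RT 135: heading 332 -> 197
  FD 7.9: (14.377,1.367) -> (6.822,-0.943) [heading=197, draw]
  FD 3: (6.822,-0.943) -> (3.953,-1.82) [heading=197, draw]
  -- iteration 4/5 --
  RT 135: heading 197 -> 62
  FD 7.9: (3.953,-1.82) -> (7.662,5.155) [heading=62, draw]
  FD 3: (7.662,5.155) -> (9.07,7.804) [heading=62, draw]
  -- iteration 5/5 --
  RT 135: heading 62 -> 287
  FD 7.9: (9.07,7.804) -> (11.38,0.249) [heading=287, draw]
  FD 3: (11.38,0.249) -> (12.257,-2.62) [heading=287, draw]
]
PU: pen up
RT 180: heading 287 -> 107
Final: pos=(12.257,-2.62), heading=107, 11 segment(s) drawn

Answer: 12.257 -2.62 107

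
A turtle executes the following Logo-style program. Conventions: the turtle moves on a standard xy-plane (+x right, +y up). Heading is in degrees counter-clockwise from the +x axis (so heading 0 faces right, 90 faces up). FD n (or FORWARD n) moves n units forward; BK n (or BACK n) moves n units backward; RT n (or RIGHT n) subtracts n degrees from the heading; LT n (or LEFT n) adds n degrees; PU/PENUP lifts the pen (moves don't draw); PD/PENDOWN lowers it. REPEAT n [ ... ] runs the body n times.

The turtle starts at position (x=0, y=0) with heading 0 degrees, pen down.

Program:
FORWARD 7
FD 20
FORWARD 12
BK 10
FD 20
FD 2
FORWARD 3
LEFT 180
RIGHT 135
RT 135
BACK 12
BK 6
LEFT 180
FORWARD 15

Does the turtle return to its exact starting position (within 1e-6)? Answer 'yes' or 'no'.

Answer: no

Derivation:
Executing turtle program step by step:
Start: pos=(0,0), heading=0, pen down
FD 7: (0,0) -> (7,0) [heading=0, draw]
FD 20: (7,0) -> (27,0) [heading=0, draw]
FD 12: (27,0) -> (39,0) [heading=0, draw]
BK 10: (39,0) -> (29,0) [heading=0, draw]
FD 20: (29,0) -> (49,0) [heading=0, draw]
FD 2: (49,0) -> (51,0) [heading=0, draw]
FD 3: (51,0) -> (54,0) [heading=0, draw]
LT 180: heading 0 -> 180
RT 135: heading 180 -> 45
RT 135: heading 45 -> 270
BK 12: (54,0) -> (54,12) [heading=270, draw]
BK 6: (54,12) -> (54,18) [heading=270, draw]
LT 180: heading 270 -> 90
FD 15: (54,18) -> (54,33) [heading=90, draw]
Final: pos=(54,33), heading=90, 10 segment(s) drawn

Start position: (0, 0)
Final position: (54, 33)
Distance = 63.285; >= 1e-6 -> NOT closed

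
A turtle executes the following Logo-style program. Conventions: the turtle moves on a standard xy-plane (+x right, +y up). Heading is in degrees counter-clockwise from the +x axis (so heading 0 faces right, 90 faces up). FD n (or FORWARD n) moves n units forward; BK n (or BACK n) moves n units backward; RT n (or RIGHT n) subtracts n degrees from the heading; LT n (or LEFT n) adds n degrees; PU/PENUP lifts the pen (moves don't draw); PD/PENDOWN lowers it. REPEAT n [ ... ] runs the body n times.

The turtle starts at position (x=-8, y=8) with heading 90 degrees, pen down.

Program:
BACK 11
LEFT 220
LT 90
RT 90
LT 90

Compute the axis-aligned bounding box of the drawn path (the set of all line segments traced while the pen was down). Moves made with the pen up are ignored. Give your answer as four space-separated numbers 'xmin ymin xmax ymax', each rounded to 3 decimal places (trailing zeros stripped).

Executing turtle program step by step:
Start: pos=(-8,8), heading=90, pen down
BK 11: (-8,8) -> (-8,-3) [heading=90, draw]
LT 220: heading 90 -> 310
LT 90: heading 310 -> 40
RT 90: heading 40 -> 310
LT 90: heading 310 -> 40
Final: pos=(-8,-3), heading=40, 1 segment(s) drawn

Segment endpoints: x in {-8}, y in {-3, 8}
xmin=-8, ymin=-3, xmax=-8, ymax=8

Answer: -8 -3 -8 8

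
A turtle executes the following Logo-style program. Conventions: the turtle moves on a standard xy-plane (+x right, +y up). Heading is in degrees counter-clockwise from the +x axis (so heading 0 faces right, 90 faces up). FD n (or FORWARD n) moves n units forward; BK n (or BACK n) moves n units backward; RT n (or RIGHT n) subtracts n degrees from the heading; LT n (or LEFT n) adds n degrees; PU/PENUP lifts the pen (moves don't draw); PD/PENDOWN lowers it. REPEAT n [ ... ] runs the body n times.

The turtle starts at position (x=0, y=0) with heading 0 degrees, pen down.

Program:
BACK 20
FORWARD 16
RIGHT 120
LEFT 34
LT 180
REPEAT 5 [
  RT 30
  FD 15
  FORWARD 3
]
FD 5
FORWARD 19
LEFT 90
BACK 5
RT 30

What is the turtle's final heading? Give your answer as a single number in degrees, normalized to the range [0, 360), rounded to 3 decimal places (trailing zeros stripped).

Answer: 4

Derivation:
Executing turtle program step by step:
Start: pos=(0,0), heading=0, pen down
BK 20: (0,0) -> (-20,0) [heading=0, draw]
FD 16: (-20,0) -> (-4,0) [heading=0, draw]
RT 120: heading 0 -> 240
LT 34: heading 240 -> 274
LT 180: heading 274 -> 94
REPEAT 5 [
  -- iteration 1/5 --
  RT 30: heading 94 -> 64
  FD 15: (-4,0) -> (2.576,13.482) [heading=64, draw]
  FD 3: (2.576,13.482) -> (3.891,16.178) [heading=64, draw]
  -- iteration 2/5 --
  RT 30: heading 64 -> 34
  FD 15: (3.891,16.178) -> (16.326,24.566) [heading=34, draw]
  FD 3: (16.326,24.566) -> (18.813,26.244) [heading=34, draw]
  -- iteration 3/5 --
  RT 30: heading 34 -> 4
  FD 15: (18.813,26.244) -> (33.777,27.29) [heading=4, draw]
  FD 3: (33.777,27.29) -> (36.77,27.499) [heading=4, draw]
  -- iteration 4/5 --
  RT 30: heading 4 -> 334
  FD 15: (36.77,27.499) -> (50.251,20.924) [heading=334, draw]
  FD 3: (50.251,20.924) -> (52.948,19.609) [heading=334, draw]
  -- iteration 5/5 --
  RT 30: heading 334 -> 304
  FD 15: (52.948,19.609) -> (61.336,7.173) [heading=304, draw]
  FD 3: (61.336,7.173) -> (63.013,4.686) [heading=304, draw]
]
FD 5: (63.013,4.686) -> (65.809,0.541) [heading=304, draw]
FD 19: (65.809,0.541) -> (76.434,-15.211) [heading=304, draw]
LT 90: heading 304 -> 34
BK 5: (76.434,-15.211) -> (72.289,-18.007) [heading=34, draw]
RT 30: heading 34 -> 4
Final: pos=(72.289,-18.007), heading=4, 15 segment(s) drawn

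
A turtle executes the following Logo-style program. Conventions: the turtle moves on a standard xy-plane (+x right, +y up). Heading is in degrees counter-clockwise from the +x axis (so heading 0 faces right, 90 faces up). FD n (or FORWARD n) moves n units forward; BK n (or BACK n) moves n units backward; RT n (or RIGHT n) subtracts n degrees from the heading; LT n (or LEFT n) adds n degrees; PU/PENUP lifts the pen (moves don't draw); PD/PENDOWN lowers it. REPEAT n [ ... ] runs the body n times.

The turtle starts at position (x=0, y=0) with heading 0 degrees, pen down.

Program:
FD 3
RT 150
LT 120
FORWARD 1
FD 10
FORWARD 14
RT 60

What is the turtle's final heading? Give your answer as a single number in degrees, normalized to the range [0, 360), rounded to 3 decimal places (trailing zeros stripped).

Answer: 270

Derivation:
Executing turtle program step by step:
Start: pos=(0,0), heading=0, pen down
FD 3: (0,0) -> (3,0) [heading=0, draw]
RT 150: heading 0 -> 210
LT 120: heading 210 -> 330
FD 1: (3,0) -> (3.866,-0.5) [heading=330, draw]
FD 10: (3.866,-0.5) -> (12.526,-5.5) [heading=330, draw]
FD 14: (12.526,-5.5) -> (24.651,-12.5) [heading=330, draw]
RT 60: heading 330 -> 270
Final: pos=(24.651,-12.5), heading=270, 4 segment(s) drawn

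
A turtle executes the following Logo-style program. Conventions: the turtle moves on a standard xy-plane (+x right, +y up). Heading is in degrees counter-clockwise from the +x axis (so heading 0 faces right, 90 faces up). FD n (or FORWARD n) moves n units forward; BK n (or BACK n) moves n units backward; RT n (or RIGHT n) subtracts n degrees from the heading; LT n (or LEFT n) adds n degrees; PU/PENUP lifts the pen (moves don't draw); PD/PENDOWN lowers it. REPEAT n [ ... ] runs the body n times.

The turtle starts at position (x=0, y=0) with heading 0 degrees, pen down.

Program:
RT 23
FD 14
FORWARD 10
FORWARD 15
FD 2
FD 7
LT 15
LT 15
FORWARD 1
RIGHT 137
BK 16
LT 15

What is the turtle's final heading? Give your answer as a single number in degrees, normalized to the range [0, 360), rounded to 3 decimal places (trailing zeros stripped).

Answer: 245

Derivation:
Executing turtle program step by step:
Start: pos=(0,0), heading=0, pen down
RT 23: heading 0 -> 337
FD 14: (0,0) -> (12.887,-5.47) [heading=337, draw]
FD 10: (12.887,-5.47) -> (22.092,-9.378) [heading=337, draw]
FD 15: (22.092,-9.378) -> (35.9,-15.239) [heading=337, draw]
FD 2: (35.9,-15.239) -> (37.741,-16.02) [heading=337, draw]
FD 7: (37.741,-16.02) -> (44.184,-18.755) [heading=337, draw]
LT 15: heading 337 -> 352
LT 15: heading 352 -> 7
FD 1: (44.184,-18.755) -> (45.177,-18.633) [heading=7, draw]
RT 137: heading 7 -> 230
BK 16: (45.177,-18.633) -> (55.461,-6.377) [heading=230, draw]
LT 15: heading 230 -> 245
Final: pos=(55.461,-6.377), heading=245, 7 segment(s) drawn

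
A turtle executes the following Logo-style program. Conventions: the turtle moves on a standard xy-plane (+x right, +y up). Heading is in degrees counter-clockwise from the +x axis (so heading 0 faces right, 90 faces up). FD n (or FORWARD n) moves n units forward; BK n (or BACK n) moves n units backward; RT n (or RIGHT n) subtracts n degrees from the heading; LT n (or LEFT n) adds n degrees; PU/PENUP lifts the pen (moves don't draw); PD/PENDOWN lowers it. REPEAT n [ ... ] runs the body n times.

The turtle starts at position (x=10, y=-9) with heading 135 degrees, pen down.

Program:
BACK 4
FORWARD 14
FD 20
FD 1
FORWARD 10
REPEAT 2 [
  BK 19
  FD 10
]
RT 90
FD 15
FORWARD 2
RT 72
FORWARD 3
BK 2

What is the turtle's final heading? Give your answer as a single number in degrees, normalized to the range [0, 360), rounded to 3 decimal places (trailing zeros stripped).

Executing turtle program step by step:
Start: pos=(10,-9), heading=135, pen down
BK 4: (10,-9) -> (12.828,-11.828) [heading=135, draw]
FD 14: (12.828,-11.828) -> (2.929,-1.929) [heading=135, draw]
FD 20: (2.929,-1.929) -> (-11.213,12.213) [heading=135, draw]
FD 1: (-11.213,12.213) -> (-11.92,12.92) [heading=135, draw]
FD 10: (-11.92,12.92) -> (-18.991,19.991) [heading=135, draw]
REPEAT 2 [
  -- iteration 1/2 --
  BK 19: (-18.991,19.991) -> (-5.556,6.556) [heading=135, draw]
  FD 10: (-5.556,6.556) -> (-12.627,13.627) [heading=135, draw]
  -- iteration 2/2 --
  BK 19: (-12.627,13.627) -> (0.808,0.192) [heading=135, draw]
  FD 10: (0.808,0.192) -> (-6.263,7.263) [heading=135, draw]
]
RT 90: heading 135 -> 45
FD 15: (-6.263,7.263) -> (4.343,17.87) [heading=45, draw]
FD 2: (4.343,17.87) -> (5.757,19.284) [heading=45, draw]
RT 72: heading 45 -> 333
FD 3: (5.757,19.284) -> (8.43,17.922) [heading=333, draw]
BK 2: (8.43,17.922) -> (6.648,18.83) [heading=333, draw]
Final: pos=(6.648,18.83), heading=333, 13 segment(s) drawn

Answer: 333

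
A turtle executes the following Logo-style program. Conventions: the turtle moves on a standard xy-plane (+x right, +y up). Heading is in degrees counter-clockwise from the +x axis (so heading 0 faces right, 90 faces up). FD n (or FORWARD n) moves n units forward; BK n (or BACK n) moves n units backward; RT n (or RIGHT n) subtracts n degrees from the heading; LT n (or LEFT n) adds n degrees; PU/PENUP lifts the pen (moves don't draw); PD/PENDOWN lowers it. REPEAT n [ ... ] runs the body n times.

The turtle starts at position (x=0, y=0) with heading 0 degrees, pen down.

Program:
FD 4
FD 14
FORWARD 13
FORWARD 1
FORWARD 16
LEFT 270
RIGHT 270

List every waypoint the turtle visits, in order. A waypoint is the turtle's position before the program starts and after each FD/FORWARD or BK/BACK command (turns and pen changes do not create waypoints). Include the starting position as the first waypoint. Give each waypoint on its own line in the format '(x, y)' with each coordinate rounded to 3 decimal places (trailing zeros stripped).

Executing turtle program step by step:
Start: pos=(0,0), heading=0, pen down
FD 4: (0,0) -> (4,0) [heading=0, draw]
FD 14: (4,0) -> (18,0) [heading=0, draw]
FD 13: (18,0) -> (31,0) [heading=0, draw]
FD 1: (31,0) -> (32,0) [heading=0, draw]
FD 16: (32,0) -> (48,0) [heading=0, draw]
LT 270: heading 0 -> 270
RT 270: heading 270 -> 0
Final: pos=(48,0), heading=0, 5 segment(s) drawn
Waypoints (6 total):
(0, 0)
(4, 0)
(18, 0)
(31, 0)
(32, 0)
(48, 0)

Answer: (0, 0)
(4, 0)
(18, 0)
(31, 0)
(32, 0)
(48, 0)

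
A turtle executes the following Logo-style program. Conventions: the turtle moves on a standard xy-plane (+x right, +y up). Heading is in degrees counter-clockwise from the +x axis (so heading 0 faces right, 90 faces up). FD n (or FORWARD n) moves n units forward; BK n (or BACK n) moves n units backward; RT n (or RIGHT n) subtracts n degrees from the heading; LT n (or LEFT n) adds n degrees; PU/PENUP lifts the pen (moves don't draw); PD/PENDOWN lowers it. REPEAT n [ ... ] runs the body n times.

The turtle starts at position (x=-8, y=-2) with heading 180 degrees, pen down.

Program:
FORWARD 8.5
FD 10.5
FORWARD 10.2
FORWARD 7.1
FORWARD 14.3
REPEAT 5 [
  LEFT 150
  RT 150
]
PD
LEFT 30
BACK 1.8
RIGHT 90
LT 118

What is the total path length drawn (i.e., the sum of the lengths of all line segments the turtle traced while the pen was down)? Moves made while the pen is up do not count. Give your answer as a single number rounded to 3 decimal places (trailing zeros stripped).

Answer: 52.4

Derivation:
Executing turtle program step by step:
Start: pos=(-8,-2), heading=180, pen down
FD 8.5: (-8,-2) -> (-16.5,-2) [heading=180, draw]
FD 10.5: (-16.5,-2) -> (-27,-2) [heading=180, draw]
FD 10.2: (-27,-2) -> (-37.2,-2) [heading=180, draw]
FD 7.1: (-37.2,-2) -> (-44.3,-2) [heading=180, draw]
FD 14.3: (-44.3,-2) -> (-58.6,-2) [heading=180, draw]
REPEAT 5 [
  -- iteration 1/5 --
  LT 150: heading 180 -> 330
  RT 150: heading 330 -> 180
  -- iteration 2/5 --
  LT 150: heading 180 -> 330
  RT 150: heading 330 -> 180
  -- iteration 3/5 --
  LT 150: heading 180 -> 330
  RT 150: heading 330 -> 180
  -- iteration 4/5 --
  LT 150: heading 180 -> 330
  RT 150: heading 330 -> 180
  -- iteration 5/5 --
  LT 150: heading 180 -> 330
  RT 150: heading 330 -> 180
]
PD: pen down
LT 30: heading 180 -> 210
BK 1.8: (-58.6,-2) -> (-57.041,-1.1) [heading=210, draw]
RT 90: heading 210 -> 120
LT 118: heading 120 -> 238
Final: pos=(-57.041,-1.1), heading=238, 6 segment(s) drawn

Segment lengths:
  seg 1: (-8,-2) -> (-16.5,-2), length = 8.5
  seg 2: (-16.5,-2) -> (-27,-2), length = 10.5
  seg 3: (-27,-2) -> (-37.2,-2), length = 10.2
  seg 4: (-37.2,-2) -> (-44.3,-2), length = 7.1
  seg 5: (-44.3,-2) -> (-58.6,-2), length = 14.3
  seg 6: (-58.6,-2) -> (-57.041,-1.1), length = 1.8
Total = 52.4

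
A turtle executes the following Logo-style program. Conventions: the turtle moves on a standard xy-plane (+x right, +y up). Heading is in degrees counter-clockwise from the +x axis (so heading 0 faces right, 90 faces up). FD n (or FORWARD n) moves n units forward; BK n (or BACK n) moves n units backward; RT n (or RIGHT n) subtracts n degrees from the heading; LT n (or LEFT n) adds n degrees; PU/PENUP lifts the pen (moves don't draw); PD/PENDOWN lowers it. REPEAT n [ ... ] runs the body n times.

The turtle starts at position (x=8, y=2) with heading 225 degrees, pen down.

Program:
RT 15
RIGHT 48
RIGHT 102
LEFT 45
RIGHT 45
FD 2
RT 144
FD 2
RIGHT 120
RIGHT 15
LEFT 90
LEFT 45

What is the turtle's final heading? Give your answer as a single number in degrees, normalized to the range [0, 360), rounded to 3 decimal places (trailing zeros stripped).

Executing turtle program step by step:
Start: pos=(8,2), heading=225, pen down
RT 15: heading 225 -> 210
RT 48: heading 210 -> 162
RT 102: heading 162 -> 60
LT 45: heading 60 -> 105
RT 45: heading 105 -> 60
FD 2: (8,2) -> (9,3.732) [heading=60, draw]
RT 144: heading 60 -> 276
FD 2: (9,3.732) -> (9.209,1.743) [heading=276, draw]
RT 120: heading 276 -> 156
RT 15: heading 156 -> 141
LT 90: heading 141 -> 231
LT 45: heading 231 -> 276
Final: pos=(9.209,1.743), heading=276, 2 segment(s) drawn

Answer: 276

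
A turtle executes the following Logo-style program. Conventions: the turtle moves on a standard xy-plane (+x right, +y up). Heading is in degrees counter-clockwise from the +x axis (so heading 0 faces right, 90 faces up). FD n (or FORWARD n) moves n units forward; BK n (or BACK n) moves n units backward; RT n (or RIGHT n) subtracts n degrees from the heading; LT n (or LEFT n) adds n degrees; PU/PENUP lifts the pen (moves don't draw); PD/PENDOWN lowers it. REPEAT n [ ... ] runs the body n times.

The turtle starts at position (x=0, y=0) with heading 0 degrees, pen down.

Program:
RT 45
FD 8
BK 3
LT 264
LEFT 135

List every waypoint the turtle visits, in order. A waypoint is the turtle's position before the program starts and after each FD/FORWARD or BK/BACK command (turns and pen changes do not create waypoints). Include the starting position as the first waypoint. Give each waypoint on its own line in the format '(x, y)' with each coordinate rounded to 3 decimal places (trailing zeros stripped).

Executing turtle program step by step:
Start: pos=(0,0), heading=0, pen down
RT 45: heading 0 -> 315
FD 8: (0,0) -> (5.657,-5.657) [heading=315, draw]
BK 3: (5.657,-5.657) -> (3.536,-3.536) [heading=315, draw]
LT 264: heading 315 -> 219
LT 135: heading 219 -> 354
Final: pos=(3.536,-3.536), heading=354, 2 segment(s) drawn
Waypoints (3 total):
(0, 0)
(5.657, -5.657)
(3.536, -3.536)

Answer: (0, 0)
(5.657, -5.657)
(3.536, -3.536)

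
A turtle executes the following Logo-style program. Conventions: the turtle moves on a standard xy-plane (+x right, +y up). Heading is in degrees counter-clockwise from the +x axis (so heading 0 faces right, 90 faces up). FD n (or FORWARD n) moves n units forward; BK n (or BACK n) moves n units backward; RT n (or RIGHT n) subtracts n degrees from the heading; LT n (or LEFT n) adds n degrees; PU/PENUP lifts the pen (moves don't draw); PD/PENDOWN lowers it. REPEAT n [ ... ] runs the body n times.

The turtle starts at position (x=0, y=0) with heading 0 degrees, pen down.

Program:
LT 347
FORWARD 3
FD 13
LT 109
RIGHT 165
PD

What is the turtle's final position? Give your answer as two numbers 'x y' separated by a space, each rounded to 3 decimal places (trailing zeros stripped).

Executing turtle program step by step:
Start: pos=(0,0), heading=0, pen down
LT 347: heading 0 -> 347
FD 3: (0,0) -> (2.923,-0.675) [heading=347, draw]
FD 13: (2.923,-0.675) -> (15.59,-3.599) [heading=347, draw]
LT 109: heading 347 -> 96
RT 165: heading 96 -> 291
PD: pen down
Final: pos=(15.59,-3.599), heading=291, 2 segment(s) drawn

Answer: 15.59 -3.599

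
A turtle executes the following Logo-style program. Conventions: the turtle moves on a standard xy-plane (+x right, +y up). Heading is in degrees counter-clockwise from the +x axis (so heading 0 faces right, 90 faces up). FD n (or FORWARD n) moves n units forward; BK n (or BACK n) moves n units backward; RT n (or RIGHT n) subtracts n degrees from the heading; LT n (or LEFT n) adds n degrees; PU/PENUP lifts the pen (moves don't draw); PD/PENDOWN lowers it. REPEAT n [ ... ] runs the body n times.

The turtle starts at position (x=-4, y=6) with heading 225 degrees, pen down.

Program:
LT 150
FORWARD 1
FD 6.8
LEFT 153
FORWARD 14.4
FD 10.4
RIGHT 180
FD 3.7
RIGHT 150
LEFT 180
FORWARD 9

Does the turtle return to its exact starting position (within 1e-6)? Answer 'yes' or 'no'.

Answer: no

Derivation:
Executing turtle program step by step:
Start: pos=(-4,6), heading=225, pen down
LT 150: heading 225 -> 15
FD 1: (-4,6) -> (-3.034,6.259) [heading=15, draw]
FD 6.8: (-3.034,6.259) -> (3.534,8.019) [heading=15, draw]
LT 153: heading 15 -> 168
FD 14.4: (3.534,8.019) -> (-10.551,11.013) [heading=168, draw]
FD 10.4: (-10.551,11.013) -> (-20.724,13.175) [heading=168, draw]
RT 180: heading 168 -> 348
FD 3.7: (-20.724,13.175) -> (-17.105,12.406) [heading=348, draw]
RT 150: heading 348 -> 198
LT 180: heading 198 -> 18
FD 9: (-17.105,12.406) -> (-8.545,15.187) [heading=18, draw]
Final: pos=(-8.545,15.187), heading=18, 6 segment(s) drawn

Start position: (-4, 6)
Final position: (-8.545, 15.187)
Distance = 10.25; >= 1e-6 -> NOT closed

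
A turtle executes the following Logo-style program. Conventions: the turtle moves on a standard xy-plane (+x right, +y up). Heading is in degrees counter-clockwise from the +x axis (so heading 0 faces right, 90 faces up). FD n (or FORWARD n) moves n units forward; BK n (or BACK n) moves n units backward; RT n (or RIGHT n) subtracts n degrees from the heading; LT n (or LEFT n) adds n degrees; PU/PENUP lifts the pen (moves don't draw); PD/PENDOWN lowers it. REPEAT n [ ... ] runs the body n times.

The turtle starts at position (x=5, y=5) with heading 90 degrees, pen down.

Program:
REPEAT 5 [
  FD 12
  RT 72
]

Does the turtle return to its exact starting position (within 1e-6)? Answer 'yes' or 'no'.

Answer: yes

Derivation:
Executing turtle program step by step:
Start: pos=(5,5), heading=90, pen down
REPEAT 5 [
  -- iteration 1/5 --
  FD 12: (5,5) -> (5,17) [heading=90, draw]
  RT 72: heading 90 -> 18
  -- iteration 2/5 --
  FD 12: (5,17) -> (16.413,20.708) [heading=18, draw]
  RT 72: heading 18 -> 306
  -- iteration 3/5 --
  FD 12: (16.413,20.708) -> (23.466,11) [heading=306, draw]
  RT 72: heading 306 -> 234
  -- iteration 4/5 --
  FD 12: (23.466,11) -> (16.413,1.292) [heading=234, draw]
  RT 72: heading 234 -> 162
  -- iteration 5/5 --
  FD 12: (16.413,1.292) -> (5,5) [heading=162, draw]
  RT 72: heading 162 -> 90
]
Final: pos=(5,5), heading=90, 5 segment(s) drawn

Start position: (5, 5)
Final position: (5, 5)
Distance = 0; < 1e-6 -> CLOSED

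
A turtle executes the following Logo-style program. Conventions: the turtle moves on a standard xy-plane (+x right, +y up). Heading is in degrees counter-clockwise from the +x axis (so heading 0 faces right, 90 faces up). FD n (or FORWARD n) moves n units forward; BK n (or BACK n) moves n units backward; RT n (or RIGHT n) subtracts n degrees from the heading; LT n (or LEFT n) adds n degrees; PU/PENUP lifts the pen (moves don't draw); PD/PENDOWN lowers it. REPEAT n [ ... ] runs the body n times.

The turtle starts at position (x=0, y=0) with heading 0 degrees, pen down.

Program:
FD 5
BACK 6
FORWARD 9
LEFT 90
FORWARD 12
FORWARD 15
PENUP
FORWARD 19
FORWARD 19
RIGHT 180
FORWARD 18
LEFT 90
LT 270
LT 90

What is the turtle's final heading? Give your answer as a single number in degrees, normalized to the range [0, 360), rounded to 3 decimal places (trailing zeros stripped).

Answer: 0

Derivation:
Executing turtle program step by step:
Start: pos=(0,0), heading=0, pen down
FD 5: (0,0) -> (5,0) [heading=0, draw]
BK 6: (5,0) -> (-1,0) [heading=0, draw]
FD 9: (-1,0) -> (8,0) [heading=0, draw]
LT 90: heading 0 -> 90
FD 12: (8,0) -> (8,12) [heading=90, draw]
FD 15: (8,12) -> (8,27) [heading=90, draw]
PU: pen up
FD 19: (8,27) -> (8,46) [heading=90, move]
FD 19: (8,46) -> (8,65) [heading=90, move]
RT 180: heading 90 -> 270
FD 18: (8,65) -> (8,47) [heading=270, move]
LT 90: heading 270 -> 0
LT 270: heading 0 -> 270
LT 90: heading 270 -> 0
Final: pos=(8,47), heading=0, 5 segment(s) drawn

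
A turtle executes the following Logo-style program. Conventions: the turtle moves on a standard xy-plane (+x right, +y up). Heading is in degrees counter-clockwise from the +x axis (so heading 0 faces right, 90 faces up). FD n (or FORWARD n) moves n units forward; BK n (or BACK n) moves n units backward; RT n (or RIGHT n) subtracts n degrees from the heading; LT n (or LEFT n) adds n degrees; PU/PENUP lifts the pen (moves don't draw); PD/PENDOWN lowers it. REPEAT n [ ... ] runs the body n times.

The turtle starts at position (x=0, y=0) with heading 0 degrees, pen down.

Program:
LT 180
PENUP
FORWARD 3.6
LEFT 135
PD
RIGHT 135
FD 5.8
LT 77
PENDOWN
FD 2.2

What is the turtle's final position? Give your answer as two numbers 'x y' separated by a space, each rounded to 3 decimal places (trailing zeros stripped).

Answer: -9.895 -2.144

Derivation:
Executing turtle program step by step:
Start: pos=(0,0), heading=0, pen down
LT 180: heading 0 -> 180
PU: pen up
FD 3.6: (0,0) -> (-3.6,0) [heading=180, move]
LT 135: heading 180 -> 315
PD: pen down
RT 135: heading 315 -> 180
FD 5.8: (-3.6,0) -> (-9.4,0) [heading=180, draw]
LT 77: heading 180 -> 257
PD: pen down
FD 2.2: (-9.4,0) -> (-9.895,-2.144) [heading=257, draw]
Final: pos=(-9.895,-2.144), heading=257, 2 segment(s) drawn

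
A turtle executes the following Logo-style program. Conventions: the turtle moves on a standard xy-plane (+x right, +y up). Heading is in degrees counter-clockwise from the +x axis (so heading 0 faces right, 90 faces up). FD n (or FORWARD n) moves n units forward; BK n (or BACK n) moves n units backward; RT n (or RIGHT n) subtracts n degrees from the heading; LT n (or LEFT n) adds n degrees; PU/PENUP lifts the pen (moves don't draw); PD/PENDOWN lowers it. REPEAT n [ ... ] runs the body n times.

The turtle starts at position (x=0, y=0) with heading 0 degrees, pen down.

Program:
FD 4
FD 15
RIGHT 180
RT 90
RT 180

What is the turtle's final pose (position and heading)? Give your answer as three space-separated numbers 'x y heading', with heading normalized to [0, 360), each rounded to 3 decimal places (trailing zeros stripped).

Executing turtle program step by step:
Start: pos=(0,0), heading=0, pen down
FD 4: (0,0) -> (4,0) [heading=0, draw]
FD 15: (4,0) -> (19,0) [heading=0, draw]
RT 180: heading 0 -> 180
RT 90: heading 180 -> 90
RT 180: heading 90 -> 270
Final: pos=(19,0), heading=270, 2 segment(s) drawn

Answer: 19 0 270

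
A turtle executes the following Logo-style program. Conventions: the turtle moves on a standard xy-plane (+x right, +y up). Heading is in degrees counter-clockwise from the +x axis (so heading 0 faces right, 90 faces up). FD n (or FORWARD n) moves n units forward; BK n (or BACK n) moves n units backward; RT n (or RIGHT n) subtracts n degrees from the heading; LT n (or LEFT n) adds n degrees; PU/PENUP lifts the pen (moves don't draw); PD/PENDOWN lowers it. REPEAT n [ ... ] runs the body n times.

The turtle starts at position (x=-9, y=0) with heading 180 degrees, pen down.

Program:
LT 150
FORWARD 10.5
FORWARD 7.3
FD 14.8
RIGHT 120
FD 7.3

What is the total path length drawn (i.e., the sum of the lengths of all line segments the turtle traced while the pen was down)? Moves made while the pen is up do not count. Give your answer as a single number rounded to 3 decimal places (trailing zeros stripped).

Executing turtle program step by step:
Start: pos=(-9,0), heading=180, pen down
LT 150: heading 180 -> 330
FD 10.5: (-9,0) -> (0.093,-5.25) [heading=330, draw]
FD 7.3: (0.093,-5.25) -> (6.415,-8.9) [heading=330, draw]
FD 14.8: (6.415,-8.9) -> (19.232,-16.3) [heading=330, draw]
RT 120: heading 330 -> 210
FD 7.3: (19.232,-16.3) -> (12.91,-19.95) [heading=210, draw]
Final: pos=(12.91,-19.95), heading=210, 4 segment(s) drawn

Segment lengths:
  seg 1: (-9,0) -> (0.093,-5.25), length = 10.5
  seg 2: (0.093,-5.25) -> (6.415,-8.9), length = 7.3
  seg 3: (6.415,-8.9) -> (19.232,-16.3), length = 14.8
  seg 4: (19.232,-16.3) -> (12.91,-19.95), length = 7.3
Total = 39.9

Answer: 39.9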